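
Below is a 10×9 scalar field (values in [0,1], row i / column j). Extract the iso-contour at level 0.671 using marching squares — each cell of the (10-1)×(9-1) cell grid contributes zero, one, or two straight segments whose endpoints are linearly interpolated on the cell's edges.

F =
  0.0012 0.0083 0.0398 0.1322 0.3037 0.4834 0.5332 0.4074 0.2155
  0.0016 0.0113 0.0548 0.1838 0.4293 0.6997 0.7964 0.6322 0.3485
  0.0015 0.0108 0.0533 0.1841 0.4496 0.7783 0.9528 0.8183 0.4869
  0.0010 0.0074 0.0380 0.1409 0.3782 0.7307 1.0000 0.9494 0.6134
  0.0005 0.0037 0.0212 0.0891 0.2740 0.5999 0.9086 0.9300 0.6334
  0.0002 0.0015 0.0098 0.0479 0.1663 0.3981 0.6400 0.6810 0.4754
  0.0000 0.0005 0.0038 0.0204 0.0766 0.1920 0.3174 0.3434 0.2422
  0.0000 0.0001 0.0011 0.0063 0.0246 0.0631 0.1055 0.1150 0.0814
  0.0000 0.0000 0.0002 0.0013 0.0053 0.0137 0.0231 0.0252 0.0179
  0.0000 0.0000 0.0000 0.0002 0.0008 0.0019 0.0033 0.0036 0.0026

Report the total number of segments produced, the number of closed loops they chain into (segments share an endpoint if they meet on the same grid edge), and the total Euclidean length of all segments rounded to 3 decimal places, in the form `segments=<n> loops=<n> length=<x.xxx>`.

segments=16 loops=1 length=12.072

cell (0,4): code 0100 → (0.867,5.000)–(1.000,4.894)
cell (0,5): code 1100 → (0.524,6.000)–(0.867,5.000)
cell (0,6): code 1000 → (1.000,6.764)–(0.524,6.000)
cell (1,4): code 0110 → (1.000,4.894)–(2.000,4.674)
cell (1,6): code 1101 → (1.208,7.000)–(1.000,6.764)
cell (1,7): code 1000 → (2.000,7.444)–(1.208,7.000)
cell (2,4): code 0110 → (2.000,4.674)–(3.000,4.831)
cell (2,7): code 1001 → (3.000,7.829)–(2.000,7.444)
cell (3,4): code 0010 → (3.000,4.831)–(3.456,5.000)
cell (3,5): code 0111 → (3.456,5.000)–(4.000,5.230)
cell (3,7): code 1001 → (4.000,7.873)–(3.000,7.829)
cell (4,5): code 0010 → (4.000,5.230)–(4.885,6.000)
cell (4,6): code 0111 → (4.885,6.000)–(5.000,6.756)
cell (4,7): code 1001 → (5.000,7.049)–(4.000,7.873)
cell (5,6): code 0010 → (5.000,6.756)–(5.030,7.000)
cell (5,7): code 0001 → (5.030,7.000)–(5.000,7.049)
total: 16 segments, chained into 1 closed loop(s), length Σ = 12.072224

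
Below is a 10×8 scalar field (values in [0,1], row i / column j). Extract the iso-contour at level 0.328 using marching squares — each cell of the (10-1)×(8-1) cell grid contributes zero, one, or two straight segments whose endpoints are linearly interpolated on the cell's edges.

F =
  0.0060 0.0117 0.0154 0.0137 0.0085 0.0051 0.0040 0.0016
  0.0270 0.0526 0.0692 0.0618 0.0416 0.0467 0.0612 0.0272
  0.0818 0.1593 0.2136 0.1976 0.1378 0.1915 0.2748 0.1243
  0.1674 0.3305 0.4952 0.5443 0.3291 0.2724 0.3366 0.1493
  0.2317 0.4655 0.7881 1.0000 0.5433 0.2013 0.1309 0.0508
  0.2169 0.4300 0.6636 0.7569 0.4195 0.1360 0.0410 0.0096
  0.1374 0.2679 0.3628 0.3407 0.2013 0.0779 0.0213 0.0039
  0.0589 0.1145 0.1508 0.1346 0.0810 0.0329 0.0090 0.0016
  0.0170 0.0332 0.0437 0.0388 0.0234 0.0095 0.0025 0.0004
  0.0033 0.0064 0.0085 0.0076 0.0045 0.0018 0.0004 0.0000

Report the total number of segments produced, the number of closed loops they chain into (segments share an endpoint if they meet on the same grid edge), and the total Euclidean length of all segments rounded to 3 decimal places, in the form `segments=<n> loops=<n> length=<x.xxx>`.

cell (2,0): code 0100 → (2.985,1.000)–(3.000,0.985)
cell (2,1): code 1100 → (2.406,2.000)–(2.985,1.000)
cell (2,2): code 1100 → (2.376,3.000)–(2.406,2.000)
cell (2,3): code 1100 → (2.994,4.000)–(2.376,3.000)
cell (2,4): code 1000 → (3.000,4.019)–(2.994,4.000)
cell (2,5): code 0100 → (2.861,6.000)–(3.000,5.866)
cell (2,6): code 1000 → (3.000,6.046)–(2.861,6.000)
cell (3,0): code 0110 → (3.000,0.985)–(4.000,0.412)
cell (3,4): code 1001 → (4.000,4.630)–(3.000,4.019)
cell (3,5): code 0010 → (3.000,5.866)–(3.042,6.000)
cell (3,6): code 0001 → (3.042,6.000)–(3.000,6.046)
cell (4,0): code 0110 → (4.000,0.412)–(5.000,0.521)
cell (4,4): code 1001 → (5.000,4.323)–(4.000,4.630)
cell (5,0): code 0010 → (5.000,0.521)–(5.629,1.000)
cell (5,1): code 0111 → (5.629,1.000)–(6.000,1.633)
cell (5,3): code 1011 → (6.000,3.091)–(5.419,4.000)
cell (5,4): code 0001 → (5.419,4.000)–(5.000,4.323)
cell (6,1): code 0010 → (6.000,1.633)–(6.164,2.000)
cell (6,2): code 0011 → (6.164,2.000)–(6.062,3.000)
cell (6,3): code 0001 → (6.062,3.000)–(6.000,3.091)
total: 20 segments, chained into 2 closed loop(s), length Σ = 12.940182

segments=20 loops=2 length=12.940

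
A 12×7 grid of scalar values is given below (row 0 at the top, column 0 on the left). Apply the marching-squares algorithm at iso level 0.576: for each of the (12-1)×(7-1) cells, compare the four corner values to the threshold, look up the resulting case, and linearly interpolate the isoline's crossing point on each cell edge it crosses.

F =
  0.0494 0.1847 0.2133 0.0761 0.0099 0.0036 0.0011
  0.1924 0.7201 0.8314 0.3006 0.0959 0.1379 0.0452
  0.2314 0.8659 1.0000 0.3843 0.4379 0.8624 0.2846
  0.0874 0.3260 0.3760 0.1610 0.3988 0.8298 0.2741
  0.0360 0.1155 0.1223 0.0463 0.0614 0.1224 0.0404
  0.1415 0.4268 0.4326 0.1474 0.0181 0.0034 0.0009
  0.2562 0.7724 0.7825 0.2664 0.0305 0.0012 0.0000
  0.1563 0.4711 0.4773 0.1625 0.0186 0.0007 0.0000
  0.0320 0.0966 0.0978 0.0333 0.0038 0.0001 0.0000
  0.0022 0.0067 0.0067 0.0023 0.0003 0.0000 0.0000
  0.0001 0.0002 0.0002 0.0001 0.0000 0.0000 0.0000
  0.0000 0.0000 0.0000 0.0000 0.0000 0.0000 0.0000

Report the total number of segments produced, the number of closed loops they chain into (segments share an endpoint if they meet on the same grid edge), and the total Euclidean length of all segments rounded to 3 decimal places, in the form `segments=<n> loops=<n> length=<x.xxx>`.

segments=20 loops=3 length=16.378

cell (0,0): code 0100 → (0.731,1.000)–(1.000,0.727)
cell (0,1): code 1100 → (0.587,2.000)–(0.731,1.000)
cell (0,2): code 1000 → (1.000,2.481)–(0.587,2.000)
cell (1,0): code 0110 → (1.000,0.727)–(2.000,0.543)
cell (1,2): code 1001 → (2.000,2.689)–(1.000,2.481)
cell (1,4): code 0100 → (1.605,5.000)–(2.000,4.325)
cell (1,5): code 1000 → (2.000,5.496)–(1.605,5.000)
cell (2,0): code 0010 → (2.000,0.543)–(2.537,1.000)
cell (2,1): code 0011 → (2.537,1.000)–(2.679,2.000)
cell (2,2): code 0001 → (2.679,2.000)–(2.000,2.689)
cell (2,4): code 0110 → (2.000,4.325)–(3.000,4.411)
cell (2,5): code 1001 → (3.000,5.457)–(2.000,5.496)
cell (3,4): code 0010 → (3.000,4.411)–(3.359,5.000)
cell (3,5): code 0001 → (3.359,5.000)–(3.000,5.457)
cell (5,0): code 0100 → (5.432,1.000)–(6.000,0.620)
cell (5,1): code 1100 → (5.410,2.000)–(5.432,1.000)
cell (5,2): code 1000 → (6.000,2.400)–(5.410,2.000)
cell (6,0): code 0010 → (6.000,0.620)–(6.652,1.000)
cell (6,1): code 0011 → (6.652,1.000)–(6.677,2.000)
cell (6,2): code 0001 → (6.677,2.000)–(6.000,2.400)
total: 20 segments, chained into 3 closed loop(s), length Σ = 16.377606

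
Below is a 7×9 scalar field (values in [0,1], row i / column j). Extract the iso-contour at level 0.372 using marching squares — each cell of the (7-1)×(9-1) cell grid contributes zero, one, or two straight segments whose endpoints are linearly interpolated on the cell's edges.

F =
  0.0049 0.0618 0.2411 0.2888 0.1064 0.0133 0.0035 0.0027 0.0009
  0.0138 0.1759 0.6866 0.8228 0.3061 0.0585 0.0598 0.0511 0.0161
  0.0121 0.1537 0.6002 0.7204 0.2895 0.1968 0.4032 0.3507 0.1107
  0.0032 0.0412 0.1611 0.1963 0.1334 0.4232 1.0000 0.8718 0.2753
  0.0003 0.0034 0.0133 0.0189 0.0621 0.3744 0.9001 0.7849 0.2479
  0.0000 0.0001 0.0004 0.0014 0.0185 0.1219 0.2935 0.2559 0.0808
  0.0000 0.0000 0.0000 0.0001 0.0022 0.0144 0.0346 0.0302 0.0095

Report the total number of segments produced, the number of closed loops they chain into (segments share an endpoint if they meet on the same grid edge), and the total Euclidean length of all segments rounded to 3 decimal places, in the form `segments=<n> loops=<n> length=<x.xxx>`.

cell (0,1): code 0100 → (0.294,2.000)–(1.000,1.384)
cell (0,2): code 1100 → (0.156,3.000)–(0.294,2.000)
cell (0,3): code 1000 → (1.000,3.872)–(0.156,3.000)
cell (1,1): code 0110 → (1.000,1.384)–(2.000,1.489)
cell (1,3): code 1001 → (2.000,3.809)–(1.000,3.872)
cell (1,5): code 0100 → (1.909,6.000)–(2.000,5.849)
cell (1,6): code 1000 → (2.000,6.594)–(1.909,6.000)
cell (2,1): code 0010 → (2.000,1.489)–(2.520,2.000)
cell (2,2): code 0011 → (2.520,2.000)–(2.665,3.000)
cell (2,3): code 0001 → (2.665,3.000)–(2.000,3.809)
cell (2,4): code 0100 → (2.774,5.000)–(3.000,4.823)
cell (2,5): code 1110 → (2.000,5.849)–(2.774,5.000)
cell (2,6): code 1101 → (2.041,7.000)–(2.000,6.594)
cell (2,7): code 1000 → (3.000,7.838)–(2.041,7.000)
cell (3,4): code 0110 → (3.000,4.823)–(4.000,4.992)
cell (3,7): code 1001 → (4.000,7.769)–(3.000,7.838)
cell (4,4): code 0010 → (4.000,4.992)–(4.010,5.000)
cell (4,5): code 0011 → (4.010,5.000)–(4.871,6.000)
cell (4,6): code 0011 → (4.871,6.000)–(4.781,7.000)
cell (4,7): code 0001 → (4.781,7.000)–(4.000,7.769)
total: 20 segments, chained into 2 closed loop(s), length Σ = 17.296857

segments=20 loops=2 length=17.297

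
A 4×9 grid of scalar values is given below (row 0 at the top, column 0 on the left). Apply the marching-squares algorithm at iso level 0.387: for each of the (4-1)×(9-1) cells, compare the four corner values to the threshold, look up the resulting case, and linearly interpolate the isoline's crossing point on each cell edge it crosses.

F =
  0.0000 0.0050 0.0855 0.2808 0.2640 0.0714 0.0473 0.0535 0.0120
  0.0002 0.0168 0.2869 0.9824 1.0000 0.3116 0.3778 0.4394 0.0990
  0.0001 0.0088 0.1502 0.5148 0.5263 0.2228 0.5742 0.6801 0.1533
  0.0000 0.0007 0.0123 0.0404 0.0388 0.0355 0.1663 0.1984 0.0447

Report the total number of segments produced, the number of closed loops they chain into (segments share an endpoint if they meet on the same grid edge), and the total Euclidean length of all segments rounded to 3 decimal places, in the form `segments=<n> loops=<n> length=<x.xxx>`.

segments=16 loops=2 length=13.549

cell (0,2): code 0100 → (0.151,3.000)–(1.000,2.144)
cell (0,3): code 1100 → (0.167,4.000)–(0.151,3.000)
cell (0,4): code 1000 → (1.000,4.890)–(0.167,4.000)
cell (0,6): code 0100 → (0.864,7.000)–(1.000,6.149)
cell (0,7): code 1000 → (1.000,7.154)–(0.864,7.000)
cell (1,2): code 0110 → (1.000,2.144)–(2.000,2.649)
cell (1,4): code 1001 → (2.000,4.459)–(1.000,4.890)
cell (1,5): code 0100 → (1.047,6.000)–(2.000,5.467)
cell (1,6): code 1110 → (1.000,6.149)–(1.047,6.000)
cell (1,7): code 1001 → (2.000,7.556)–(1.000,7.154)
cell (2,2): code 0010 → (2.000,2.649)–(2.269,3.000)
cell (2,3): code 0011 → (2.269,3.000)–(2.286,4.000)
cell (2,4): code 0001 → (2.286,4.000)–(2.000,4.459)
cell (2,5): code 0010 → (2.000,5.467)–(2.459,6.000)
cell (2,6): code 0011 → (2.459,6.000)–(2.608,7.000)
cell (2,7): code 0001 → (2.608,7.000)–(2.000,7.556)
total: 16 segments, chained into 2 closed loop(s), length Σ = 13.549186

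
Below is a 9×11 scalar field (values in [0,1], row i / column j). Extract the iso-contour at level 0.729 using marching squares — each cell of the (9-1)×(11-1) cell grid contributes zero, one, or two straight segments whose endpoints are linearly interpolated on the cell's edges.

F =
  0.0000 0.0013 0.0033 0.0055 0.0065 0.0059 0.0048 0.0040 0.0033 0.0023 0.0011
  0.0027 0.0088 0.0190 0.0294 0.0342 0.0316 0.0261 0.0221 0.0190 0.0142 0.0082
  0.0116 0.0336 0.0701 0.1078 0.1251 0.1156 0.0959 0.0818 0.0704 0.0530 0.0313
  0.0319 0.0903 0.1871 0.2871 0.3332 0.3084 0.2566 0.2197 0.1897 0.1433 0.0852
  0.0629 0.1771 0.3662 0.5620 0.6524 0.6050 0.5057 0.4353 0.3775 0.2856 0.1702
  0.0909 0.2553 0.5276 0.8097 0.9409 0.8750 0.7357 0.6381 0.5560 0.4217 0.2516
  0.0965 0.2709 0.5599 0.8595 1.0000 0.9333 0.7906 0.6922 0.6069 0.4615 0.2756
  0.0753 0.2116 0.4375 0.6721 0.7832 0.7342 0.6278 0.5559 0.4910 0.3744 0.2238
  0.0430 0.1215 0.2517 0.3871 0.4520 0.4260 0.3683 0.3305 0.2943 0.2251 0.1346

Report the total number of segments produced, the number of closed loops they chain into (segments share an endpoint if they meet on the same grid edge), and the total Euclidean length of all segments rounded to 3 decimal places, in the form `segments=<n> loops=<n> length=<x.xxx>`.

cell (4,2): code 0100 → (4.674,3.000)–(5.000,2.714)
cell (4,3): code 1100 → (4.266,4.000)–(4.674,3.000)
cell (4,4): code 1100 → (4.459,5.000)–(4.266,4.000)
cell (4,5): code 1100 → (4.971,6.000)–(4.459,5.000)
cell (4,6): code 1000 → (5.000,6.069)–(4.971,6.000)
cell (5,2): code 0110 → (5.000,2.714)–(6.000,2.564)
cell (5,6): code 1001 → (6.000,6.626)–(5.000,6.069)
cell (6,2): code 0010 → (6.000,2.564)–(6.696,3.000)
cell (6,3): code 0111 → (6.696,3.000)–(7.000,3.512)
cell (6,5): code 1011 → (7.000,5.049)–(6.378,6.000)
cell (6,6): code 0001 → (6.378,6.000)–(6.000,6.626)
cell (7,3): code 0010 → (7.000,3.512)–(7.164,4.000)
cell (7,4): code 0011 → (7.164,4.000)–(7.017,5.000)
cell (7,5): code 0001 → (7.017,5.000)–(7.000,5.049)
total: 14 segments, chained into 1 closed loop(s), length Σ = 10.747736

segments=14 loops=1 length=10.748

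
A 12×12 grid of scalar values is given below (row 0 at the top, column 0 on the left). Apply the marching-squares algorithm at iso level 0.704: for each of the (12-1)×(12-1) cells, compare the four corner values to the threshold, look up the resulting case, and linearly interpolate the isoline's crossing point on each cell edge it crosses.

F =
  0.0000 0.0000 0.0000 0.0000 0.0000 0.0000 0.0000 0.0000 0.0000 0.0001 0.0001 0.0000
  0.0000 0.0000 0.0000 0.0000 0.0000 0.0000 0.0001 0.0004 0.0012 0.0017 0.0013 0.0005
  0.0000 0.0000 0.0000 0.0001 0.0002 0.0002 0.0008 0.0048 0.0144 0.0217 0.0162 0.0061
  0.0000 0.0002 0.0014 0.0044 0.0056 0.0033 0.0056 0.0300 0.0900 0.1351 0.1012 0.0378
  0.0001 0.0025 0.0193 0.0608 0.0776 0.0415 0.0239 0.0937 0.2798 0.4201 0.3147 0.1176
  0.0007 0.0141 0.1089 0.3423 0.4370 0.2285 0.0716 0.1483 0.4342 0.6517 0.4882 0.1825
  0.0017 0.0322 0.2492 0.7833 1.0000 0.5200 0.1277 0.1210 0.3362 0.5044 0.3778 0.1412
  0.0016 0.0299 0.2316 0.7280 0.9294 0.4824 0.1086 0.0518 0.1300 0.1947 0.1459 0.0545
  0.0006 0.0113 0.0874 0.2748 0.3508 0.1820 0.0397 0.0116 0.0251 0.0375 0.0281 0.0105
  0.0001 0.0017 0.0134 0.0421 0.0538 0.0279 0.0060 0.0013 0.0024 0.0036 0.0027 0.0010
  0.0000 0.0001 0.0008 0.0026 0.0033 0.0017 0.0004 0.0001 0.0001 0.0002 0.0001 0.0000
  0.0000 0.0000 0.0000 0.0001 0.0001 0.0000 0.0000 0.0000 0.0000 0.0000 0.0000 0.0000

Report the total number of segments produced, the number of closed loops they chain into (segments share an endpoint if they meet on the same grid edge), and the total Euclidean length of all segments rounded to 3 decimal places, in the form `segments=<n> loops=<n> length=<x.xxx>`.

cell (5,2): code 0100 → (5.820,3.000)–(6.000,2.852)
cell (5,3): code 1100 → (5.474,4.000)–(5.820,3.000)
cell (5,4): code 1000 → (6.000,4.617)–(5.474,4.000)
cell (6,2): code 0110 → (6.000,2.852)–(7.000,2.952)
cell (6,4): code 1001 → (7.000,4.504)–(6.000,4.617)
cell (7,2): code 0010 → (7.000,2.952)–(7.053,3.000)
cell (7,3): code 0011 → (7.053,3.000)–(7.390,4.000)
cell (7,4): code 0001 → (7.390,4.000)–(7.000,4.504)
total: 8 segments, chained into 1 closed loop(s), length Σ = 5.877047

segments=8 loops=1 length=5.877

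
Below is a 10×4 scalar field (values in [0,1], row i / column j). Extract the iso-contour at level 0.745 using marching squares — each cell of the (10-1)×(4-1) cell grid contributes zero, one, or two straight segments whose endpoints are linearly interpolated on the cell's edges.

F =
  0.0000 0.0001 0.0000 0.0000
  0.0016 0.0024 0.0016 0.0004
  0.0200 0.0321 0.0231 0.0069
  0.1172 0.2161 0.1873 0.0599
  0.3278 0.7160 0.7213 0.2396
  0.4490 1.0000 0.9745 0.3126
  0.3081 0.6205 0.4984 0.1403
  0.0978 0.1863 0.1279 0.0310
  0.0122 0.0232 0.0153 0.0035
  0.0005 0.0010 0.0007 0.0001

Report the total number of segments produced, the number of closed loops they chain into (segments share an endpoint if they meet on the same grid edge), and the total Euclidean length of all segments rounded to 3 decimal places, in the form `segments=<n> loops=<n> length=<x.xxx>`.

cell (4,0): code 0100 → (4.102,1.000)–(5.000,0.537)
cell (4,1): code 1100 → (4.094,2.000)–(4.102,1.000)
cell (4,2): code 1000 → (5.000,2.347)–(4.094,2.000)
cell (5,0): code 0010 → (5.000,0.537)–(5.672,1.000)
cell (5,1): code 0011 → (5.672,1.000)–(5.482,2.000)
cell (5,2): code 0001 → (5.482,2.000)–(5.000,2.347)
total: 6 segments, chained into 1 closed loop(s), length Σ = 5.408178

segments=6 loops=1 length=5.408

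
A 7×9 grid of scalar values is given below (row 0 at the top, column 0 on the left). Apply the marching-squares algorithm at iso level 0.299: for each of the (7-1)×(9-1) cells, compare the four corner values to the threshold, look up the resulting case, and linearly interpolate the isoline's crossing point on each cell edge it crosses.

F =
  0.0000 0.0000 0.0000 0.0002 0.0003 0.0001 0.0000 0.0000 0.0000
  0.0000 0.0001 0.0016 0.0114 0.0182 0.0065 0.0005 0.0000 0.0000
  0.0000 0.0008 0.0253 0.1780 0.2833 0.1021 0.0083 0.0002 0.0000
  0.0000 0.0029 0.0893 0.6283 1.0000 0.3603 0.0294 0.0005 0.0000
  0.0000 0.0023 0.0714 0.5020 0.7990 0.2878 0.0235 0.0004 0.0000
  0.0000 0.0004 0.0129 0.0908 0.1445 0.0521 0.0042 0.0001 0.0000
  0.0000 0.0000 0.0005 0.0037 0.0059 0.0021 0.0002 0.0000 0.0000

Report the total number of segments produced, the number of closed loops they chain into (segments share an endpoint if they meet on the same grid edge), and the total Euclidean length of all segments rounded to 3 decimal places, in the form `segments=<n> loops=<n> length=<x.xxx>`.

segments=10 loops=1 length=8.519

cell (2,2): code 0100 → (2.269,3.000)–(3.000,2.389)
cell (2,3): code 1100 → (2.022,4.000)–(2.269,3.000)
cell (2,4): code 1100 → (2.763,5.000)–(2.022,4.000)
cell (2,5): code 1000 → (3.000,5.185)–(2.763,5.000)
cell (3,2): code 0110 → (3.000,2.389)–(4.000,2.529)
cell (3,4): code 1011 → (4.000,4.978)–(3.846,5.000)
cell (3,5): code 0001 → (3.846,5.000)–(3.000,5.185)
cell (4,2): code 0010 → (4.000,2.529)–(4.494,3.000)
cell (4,3): code 0011 → (4.494,3.000)–(4.764,4.000)
cell (4,4): code 0001 → (4.764,4.000)–(4.000,4.978)
total: 10 segments, chained into 1 closed loop(s), length Σ = 8.519345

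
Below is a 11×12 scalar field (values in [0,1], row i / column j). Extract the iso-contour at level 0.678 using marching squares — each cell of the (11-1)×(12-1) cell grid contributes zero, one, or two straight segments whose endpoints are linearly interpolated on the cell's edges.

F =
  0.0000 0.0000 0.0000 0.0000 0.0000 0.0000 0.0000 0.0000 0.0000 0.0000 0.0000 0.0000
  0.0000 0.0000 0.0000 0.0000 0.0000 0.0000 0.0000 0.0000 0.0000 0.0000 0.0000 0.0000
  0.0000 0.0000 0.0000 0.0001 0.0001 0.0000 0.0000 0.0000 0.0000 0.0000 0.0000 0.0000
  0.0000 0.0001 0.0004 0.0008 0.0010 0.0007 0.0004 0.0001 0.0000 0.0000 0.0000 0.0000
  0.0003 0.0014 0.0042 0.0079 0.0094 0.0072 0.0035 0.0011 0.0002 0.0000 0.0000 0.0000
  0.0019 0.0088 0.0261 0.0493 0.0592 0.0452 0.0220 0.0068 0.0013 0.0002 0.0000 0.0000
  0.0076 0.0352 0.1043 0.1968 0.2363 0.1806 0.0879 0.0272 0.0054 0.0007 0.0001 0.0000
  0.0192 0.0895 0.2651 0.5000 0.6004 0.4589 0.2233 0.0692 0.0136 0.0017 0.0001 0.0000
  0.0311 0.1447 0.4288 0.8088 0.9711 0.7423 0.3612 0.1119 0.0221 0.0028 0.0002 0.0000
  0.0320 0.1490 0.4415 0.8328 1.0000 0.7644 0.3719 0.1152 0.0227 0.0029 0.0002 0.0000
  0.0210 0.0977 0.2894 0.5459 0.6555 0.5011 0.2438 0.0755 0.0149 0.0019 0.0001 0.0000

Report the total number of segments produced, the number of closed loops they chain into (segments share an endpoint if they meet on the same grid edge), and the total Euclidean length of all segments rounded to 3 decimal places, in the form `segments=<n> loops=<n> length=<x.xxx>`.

segments=10 loops=1 length=8.353

cell (7,2): code 0100 → (7.576,3.000)–(8.000,2.656)
cell (7,3): code 1100 → (7.209,4.000)–(7.576,3.000)
cell (7,4): code 1100 → (7.773,5.000)–(7.209,4.000)
cell (7,5): code 1000 → (8.000,5.169)–(7.773,5.000)
cell (8,2): code 0110 → (8.000,2.656)–(9.000,2.604)
cell (8,5): code 1001 → (9.000,5.220)–(8.000,5.169)
cell (9,2): code 0010 → (9.000,2.604)–(9.540,3.000)
cell (9,3): code 0011 → (9.540,3.000)–(9.935,4.000)
cell (9,4): code 0011 → (9.935,4.000)–(9.328,5.000)
cell (9,5): code 0001 → (9.328,5.000)–(9.000,5.220)
total: 10 segments, chained into 1 closed loop(s), length Σ = 8.353402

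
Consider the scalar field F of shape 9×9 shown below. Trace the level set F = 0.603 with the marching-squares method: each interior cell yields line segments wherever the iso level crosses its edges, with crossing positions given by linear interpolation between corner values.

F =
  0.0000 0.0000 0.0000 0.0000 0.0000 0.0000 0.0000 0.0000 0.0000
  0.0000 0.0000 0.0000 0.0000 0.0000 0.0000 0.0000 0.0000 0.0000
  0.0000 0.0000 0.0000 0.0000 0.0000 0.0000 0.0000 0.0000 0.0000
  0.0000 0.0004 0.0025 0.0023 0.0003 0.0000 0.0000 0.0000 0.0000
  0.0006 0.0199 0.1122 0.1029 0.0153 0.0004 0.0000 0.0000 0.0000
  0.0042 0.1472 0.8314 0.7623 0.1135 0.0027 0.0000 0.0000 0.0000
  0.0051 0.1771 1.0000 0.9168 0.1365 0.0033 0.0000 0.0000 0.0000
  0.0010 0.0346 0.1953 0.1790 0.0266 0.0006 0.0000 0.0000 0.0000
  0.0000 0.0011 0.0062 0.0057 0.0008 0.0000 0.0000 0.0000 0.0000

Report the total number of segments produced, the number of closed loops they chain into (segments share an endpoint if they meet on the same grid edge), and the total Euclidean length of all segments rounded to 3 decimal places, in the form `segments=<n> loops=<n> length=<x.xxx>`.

segments=8 loops=1 length=6.109

cell (4,1): code 0100 → (4.682,2.000)–(5.000,1.666)
cell (4,2): code 1100 → (4.758,3.000)–(4.682,2.000)
cell (4,3): code 1000 → (5.000,3.246)–(4.758,3.000)
cell (5,1): code 0110 → (5.000,1.666)–(6.000,1.518)
cell (5,3): code 1001 → (6.000,3.402)–(5.000,3.246)
cell (6,1): code 0010 → (6.000,1.518)–(6.493,2.000)
cell (6,2): code 0011 → (6.493,2.000)–(6.425,3.000)
cell (6,3): code 0001 → (6.425,3.000)–(6.000,3.402)
total: 8 segments, chained into 1 closed loop(s), length Σ = 6.108943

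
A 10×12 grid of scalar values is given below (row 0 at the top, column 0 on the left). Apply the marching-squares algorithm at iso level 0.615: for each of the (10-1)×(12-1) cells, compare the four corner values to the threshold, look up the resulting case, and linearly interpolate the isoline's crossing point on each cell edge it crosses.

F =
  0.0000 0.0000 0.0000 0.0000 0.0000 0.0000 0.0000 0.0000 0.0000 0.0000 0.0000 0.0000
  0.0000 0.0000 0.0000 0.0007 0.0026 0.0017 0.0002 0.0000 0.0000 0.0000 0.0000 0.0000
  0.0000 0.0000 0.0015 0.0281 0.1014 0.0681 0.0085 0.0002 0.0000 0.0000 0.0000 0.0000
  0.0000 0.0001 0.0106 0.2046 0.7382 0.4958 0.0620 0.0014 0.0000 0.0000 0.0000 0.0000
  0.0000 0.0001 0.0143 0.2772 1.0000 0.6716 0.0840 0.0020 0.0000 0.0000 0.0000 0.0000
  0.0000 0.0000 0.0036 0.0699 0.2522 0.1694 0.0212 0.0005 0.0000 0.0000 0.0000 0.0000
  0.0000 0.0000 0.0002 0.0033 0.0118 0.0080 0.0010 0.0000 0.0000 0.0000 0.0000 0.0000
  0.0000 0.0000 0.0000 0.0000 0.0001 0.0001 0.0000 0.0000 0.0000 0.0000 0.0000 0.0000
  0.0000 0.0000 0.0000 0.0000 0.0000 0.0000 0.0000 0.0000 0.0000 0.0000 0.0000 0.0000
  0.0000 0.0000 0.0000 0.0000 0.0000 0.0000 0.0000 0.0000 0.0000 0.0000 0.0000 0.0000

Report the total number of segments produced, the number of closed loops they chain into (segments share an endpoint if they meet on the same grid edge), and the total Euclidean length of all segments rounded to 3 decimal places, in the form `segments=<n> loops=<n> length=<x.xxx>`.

segments=8 loops=1 length=5.030

cell (2,3): code 0100 → (2.807,4.000)–(3.000,3.769)
cell (2,4): code 1000 → (3.000,4.508)–(2.807,4.000)
cell (3,3): code 0110 → (3.000,3.769)–(4.000,3.467)
cell (3,4): code 1101 → (3.678,5.000)–(3.000,4.508)
cell (3,5): code 1000 → (4.000,5.096)–(3.678,5.000)
cell (4,3): code 0010 → (4.000,3.467)–(4.515,4.000)
cell (4,4): code 0011 → (4.515,4.000)–(4.113,5.000)
cell (4,5): code 0001 → (4.113,5.000)–(4.000,5.096)
total: 8 segments, chained into 1 closed loop(s), length Σ = 5.030128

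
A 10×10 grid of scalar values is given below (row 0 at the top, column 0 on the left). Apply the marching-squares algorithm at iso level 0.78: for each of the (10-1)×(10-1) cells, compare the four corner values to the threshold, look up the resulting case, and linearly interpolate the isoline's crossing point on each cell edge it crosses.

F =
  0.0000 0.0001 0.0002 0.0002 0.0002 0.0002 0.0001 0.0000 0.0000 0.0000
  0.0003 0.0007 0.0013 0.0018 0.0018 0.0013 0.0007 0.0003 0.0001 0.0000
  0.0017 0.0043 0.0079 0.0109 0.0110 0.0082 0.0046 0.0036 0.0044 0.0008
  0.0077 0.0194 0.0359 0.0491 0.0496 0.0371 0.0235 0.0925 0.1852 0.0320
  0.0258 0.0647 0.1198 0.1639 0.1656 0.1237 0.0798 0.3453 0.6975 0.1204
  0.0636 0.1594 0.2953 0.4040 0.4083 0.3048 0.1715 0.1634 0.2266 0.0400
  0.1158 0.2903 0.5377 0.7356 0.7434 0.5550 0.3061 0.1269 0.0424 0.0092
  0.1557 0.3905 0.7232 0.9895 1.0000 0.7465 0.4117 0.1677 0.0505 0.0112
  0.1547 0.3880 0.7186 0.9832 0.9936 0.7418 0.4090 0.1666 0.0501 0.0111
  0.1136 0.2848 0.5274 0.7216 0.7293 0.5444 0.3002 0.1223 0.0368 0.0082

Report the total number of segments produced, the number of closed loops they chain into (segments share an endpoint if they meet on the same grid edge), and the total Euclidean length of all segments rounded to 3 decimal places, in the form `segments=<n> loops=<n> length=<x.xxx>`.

segments=8 loops=1 length=8.625

cell (6,2): code 0100 → (6.175,3.000)–(7.000,2.213)
cell (6,3): code 1100 → (6.143,4.000)–(6.175,3.000)
cell (6,4): code 1000 → (7.000,4.868)–(6.143,4.000)
cell (7,2): code 0110 → (7.000,2.213)–(8.000,2.232)
cell (7,4): code 1001 → (8.000,4.848)–(7.000,4.868)
cell (8,2): code 0010 → (8.000,2.232)–(8.777,3.000)
cell (8,3): code 0011 → (8.777,3.000)–(8.808,4.000)
cell (8,4): code 0001 → (8.808,4.000)–(8.000,4.848)
total: 8 segments, chained into 1 closed loop(s), length Σ = 8.625311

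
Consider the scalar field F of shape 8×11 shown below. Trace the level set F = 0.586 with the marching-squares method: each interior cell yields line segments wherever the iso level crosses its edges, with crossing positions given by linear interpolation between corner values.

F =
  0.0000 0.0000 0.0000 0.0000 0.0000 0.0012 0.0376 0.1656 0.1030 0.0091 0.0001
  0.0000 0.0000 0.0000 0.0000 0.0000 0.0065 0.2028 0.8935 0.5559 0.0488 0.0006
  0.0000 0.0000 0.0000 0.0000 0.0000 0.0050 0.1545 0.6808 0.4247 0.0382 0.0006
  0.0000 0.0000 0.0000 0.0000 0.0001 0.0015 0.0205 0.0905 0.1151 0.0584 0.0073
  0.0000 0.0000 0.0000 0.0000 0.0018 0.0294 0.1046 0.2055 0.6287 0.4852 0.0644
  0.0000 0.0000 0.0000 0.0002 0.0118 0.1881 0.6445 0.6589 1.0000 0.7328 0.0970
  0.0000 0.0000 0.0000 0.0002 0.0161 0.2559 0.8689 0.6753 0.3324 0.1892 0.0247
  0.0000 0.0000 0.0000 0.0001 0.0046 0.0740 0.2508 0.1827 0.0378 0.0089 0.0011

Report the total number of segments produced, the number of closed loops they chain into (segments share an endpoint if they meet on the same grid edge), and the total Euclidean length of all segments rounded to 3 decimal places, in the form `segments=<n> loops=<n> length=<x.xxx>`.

segments=20 loops=2 length=14.026

cell (0,6): code 0100 → (0.578,7.000)–(1.000,6.555)
cell (0,7): code 1000 → (1.000,7.911)–(0.578,7.000)
cell (1,6): code 0110 → (1.000,6.555)–(2.000,6.820)
cell (1,7): code 1001 → (2.000,7.370)–(1.000,7.911)
cell (2,6): code 0010 → (2.000,6.820)–(2.161,7.000)
cell (2,7): code 0001 → (2.161,7.000)–(2.000,7.370)
cell (3,7): code 0100 → (3.917,8.000)–(4.000,7.899)
cell (3,8): code 1000 → (4.000,8.298)–(3.917,8.000)
cell (4,5): code 0100 → (4.892,6.000)–(5.000,5.872)
cell (4,6): code 1100 → (4.839,7.000)–(4.892,6.000)
cell (4,7): code 1110 → (4.000,7.899)–(4.839,7.000)
cell (4,8): code 1101 → (4.407,9.000)–(4.000,8.298)
cell (4,9): code 1000 → (5.000,9.231)–(4.407,9.000)
cell (5,5): code 0110 → (5.000,5.872)–(6.000,5.538)
cell (5,7): code 1011 → (6.000,7.260)–(5.620,8.000)
cell (5,8): code 0011 → (5.620,8.000)–(5.270,9.000)
cell (5,9): code 0001 → (5.270,9.000)–(5.000,9.231)
cell (6,5): code 0010 → (6.000,5.538)–(6.458,6.000)
cell (6,6): code 0011 → (6.458,6.000)–(6.181,7.000)
cell (6,7): code 0001 → (6.181,7.000)–(6.000,7.260)
total: 20 segments, chained into 2 closed loop(s), length Σ = 14.026003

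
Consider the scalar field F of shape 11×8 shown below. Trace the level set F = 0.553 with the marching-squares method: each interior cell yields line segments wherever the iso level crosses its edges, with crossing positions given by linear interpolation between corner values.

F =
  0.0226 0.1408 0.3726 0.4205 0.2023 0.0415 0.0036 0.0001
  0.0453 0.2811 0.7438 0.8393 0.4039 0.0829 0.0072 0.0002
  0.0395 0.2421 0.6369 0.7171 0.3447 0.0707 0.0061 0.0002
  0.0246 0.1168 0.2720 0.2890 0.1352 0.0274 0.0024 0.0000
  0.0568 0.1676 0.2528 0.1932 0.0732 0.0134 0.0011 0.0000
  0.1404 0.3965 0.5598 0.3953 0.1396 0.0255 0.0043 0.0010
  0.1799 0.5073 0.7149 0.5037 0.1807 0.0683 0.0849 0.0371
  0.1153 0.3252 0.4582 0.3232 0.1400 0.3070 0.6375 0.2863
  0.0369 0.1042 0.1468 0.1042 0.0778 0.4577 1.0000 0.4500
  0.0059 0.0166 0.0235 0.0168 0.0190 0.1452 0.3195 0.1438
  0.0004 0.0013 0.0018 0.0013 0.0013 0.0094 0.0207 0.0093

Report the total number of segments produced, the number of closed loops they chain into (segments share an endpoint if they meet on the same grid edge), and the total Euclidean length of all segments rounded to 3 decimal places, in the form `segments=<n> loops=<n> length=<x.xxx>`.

segments=20 loops=3 length=16.126

cell (0,1): code 0100 → (0.486,2.000)–(1.000,1.588)
cell (0,2): code 1100 → (0.316,3.000)–(0.486,2.000)
cell (0,3): code 1000 → (1.000,3.658)–(0.316,3.000)
cell (1,1): code 0110 → (1.000,1.588)–(2.000,1.787)
cell (1,3): code 1001 → (2.000,3.441)–(1.000,3.658)
cell (2,1): code 0010 → (2.000,1.787)–(2.230,2.000)
cell (2,2): code 0011 → (2.230,2.000)–(2.383,3.000)
cell (2,3): code 0001 → (2.383,3.000)–(2.000,3.441)
cell (4,1): code 0100 → (4.978,2.000)–(5.000,1.958)
cell (4,2): code 1000 → (5.000,2.041)–(4.978,2.000)
cell (5,1): code 0110 → (5.000,1.958)–(6.000,1.220)
cell (5,2): code 1001 → (6.000,2.767)–(5.000,2.041)
cell (6,1): code 0010 → (6.000,1.220)–(6.631,2.000)
cell (6,2): code 0001 → (6.631,2.000)–(6.000,2.767)
cell (6,5): code 0100 → (6.847,6.000)–(7.000,5.744)
cell (6,6): code 1000 → (7.000,6.241)–(6.847,6.000)
cell (7,5): code 0110 → (7.000,5.744)–(8.000,5.176)
cell (7,6): code 1001 → (8.000,6.813)–(7.000,6.241)
cell (8,5): code 0010 → (8.000,5.176)–(8.657,6.000)
cell (8,6): code 0001 → (8.657,6.000)–(8.000,6.813)
total: 20 segments, chained into 3 closed loop(s), length Σ = 16.126066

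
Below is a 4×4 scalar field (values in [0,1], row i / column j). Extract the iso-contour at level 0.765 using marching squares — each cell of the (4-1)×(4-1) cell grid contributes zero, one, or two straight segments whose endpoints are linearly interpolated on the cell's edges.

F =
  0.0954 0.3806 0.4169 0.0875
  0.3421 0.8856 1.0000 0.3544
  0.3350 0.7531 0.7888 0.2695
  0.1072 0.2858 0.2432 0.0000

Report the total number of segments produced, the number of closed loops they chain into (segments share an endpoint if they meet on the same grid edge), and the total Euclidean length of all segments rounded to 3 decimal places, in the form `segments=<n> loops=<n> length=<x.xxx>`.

segments=8 loops=1 length=4.945

cell (0,0): code 0100 → (0.761,1.000)–(1.000,0.778)
cell (0,1): code 1100 → (0.597,2.000)–(0.761,1.000)
cell (0,2): code 1000 → (1.000,2.364)–(0.597,2.000)
cell (1,0): code 0010 → (1.000,0.778)–(1.910,1.000)
cell (1,1): code 0111 → (1.910,1.000)–(2.000,1.333)
cell (1,2): code 1001 → (2.000,2.046)–(1.000,2.364)
cell (2,1): code 0010 → (2.000,1.333)–(2.044,2.000)
cell (2,2): code 0001 → (2.044,2.000)–(2.000,2.046)
total: 8 segments, chained into 1 closed loop(s), length Σ = 4.945275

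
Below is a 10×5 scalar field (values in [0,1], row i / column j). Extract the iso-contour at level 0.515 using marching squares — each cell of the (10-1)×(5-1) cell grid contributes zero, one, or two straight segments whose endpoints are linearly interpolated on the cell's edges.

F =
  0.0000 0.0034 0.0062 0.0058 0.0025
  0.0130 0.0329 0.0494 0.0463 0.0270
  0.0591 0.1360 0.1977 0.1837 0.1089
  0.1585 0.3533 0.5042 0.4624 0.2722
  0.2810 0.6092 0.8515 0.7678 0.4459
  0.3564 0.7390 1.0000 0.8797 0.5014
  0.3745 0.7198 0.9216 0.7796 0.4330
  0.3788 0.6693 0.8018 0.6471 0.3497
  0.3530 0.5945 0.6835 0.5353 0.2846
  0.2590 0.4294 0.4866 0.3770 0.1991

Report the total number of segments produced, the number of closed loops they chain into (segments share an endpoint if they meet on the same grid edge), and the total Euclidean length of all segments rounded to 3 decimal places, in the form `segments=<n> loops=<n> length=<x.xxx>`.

cell (3,0): code 0100 → (3.632,1.000)–(4.000,0.713)
cell (3,1): code 1100 → (3.031,2.000)–(3.632,1.000)
cell (3,2): code 1100 → (3.172,3.000)–(3.031,2.000)
cell (3,3): code 1000 → (4.000,3.785)–(3.172,3.000)
cell (4,0): code 0110 → (4.000,0.713)–(5.000,0.415)
cell (4,3): code 1001 → (5.000,3.964)–(4.000,3.785)
cell (5,0): code 0110 → (5.000,0.415)–(6.000,0.407)
cell (5,3): code 1001 → (6.000,3.763)–(5.000,3.964)
cell (6,0): code 0110 → (6.000,0.407)–(7.000,0.469)
cell (6,3): code 1001 → (7.000,3.444)–(6.000,3.763)
cell (7,0): code 0110 → (7.000,0.469)–(8.000,0.671)
cell (7,3): code 1001 → (8.000,3.081)–(7.000,3.444)
cell (8,0): code 0010 → (8.000,0.671)–(8.482,1.000)
cell (8,1): code 0011 → (8.482,1.000)–(8.856,2.000)
cell (8,2): code 0011 → (8.856,2.000)–(8.128,3.000)
cell (8,3): code 0001 → (8.128,3.000)–(8.000,3.081)
total: 16 segments, chained into 1 closed loop(s), length Σ = 15.038794

segments=16 loops=1 length=15.039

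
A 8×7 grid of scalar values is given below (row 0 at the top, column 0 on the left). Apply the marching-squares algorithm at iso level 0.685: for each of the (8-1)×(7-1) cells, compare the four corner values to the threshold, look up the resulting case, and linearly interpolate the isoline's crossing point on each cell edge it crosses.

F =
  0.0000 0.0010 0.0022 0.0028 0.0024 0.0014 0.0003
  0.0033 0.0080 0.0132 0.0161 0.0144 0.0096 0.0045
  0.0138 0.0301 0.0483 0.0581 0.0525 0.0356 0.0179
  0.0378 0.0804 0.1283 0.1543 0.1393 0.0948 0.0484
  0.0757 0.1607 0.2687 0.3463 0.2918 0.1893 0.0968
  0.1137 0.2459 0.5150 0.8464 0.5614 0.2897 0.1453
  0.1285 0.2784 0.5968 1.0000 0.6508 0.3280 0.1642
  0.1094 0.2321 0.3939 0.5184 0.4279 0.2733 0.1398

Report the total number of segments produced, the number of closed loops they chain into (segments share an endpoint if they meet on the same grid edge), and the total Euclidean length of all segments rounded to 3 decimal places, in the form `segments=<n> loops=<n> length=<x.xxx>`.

cell (4,2): code 0100 → (4.677,3.000)–(5.000,2.513)
cell (4,3): code 1000 → (5.000,3.566)–(4.677,3.000)
cell (5,2): code 0110 → (5.000,2.513)–(6.000,2.219)
cell (5,3): code 1001 → (6.000,3.902)–(5.000,3.566)
cell (6,2): code 0010 → (6.000,2.219)–(6.654,3.000)
cell (6,3): code 0001 → (6.654,3.000)–(6.000,3.902)
total: 6 segments, chained into 1 closed loop(s), length Σ = 5.466456

segments=6 loops=1 length=5.466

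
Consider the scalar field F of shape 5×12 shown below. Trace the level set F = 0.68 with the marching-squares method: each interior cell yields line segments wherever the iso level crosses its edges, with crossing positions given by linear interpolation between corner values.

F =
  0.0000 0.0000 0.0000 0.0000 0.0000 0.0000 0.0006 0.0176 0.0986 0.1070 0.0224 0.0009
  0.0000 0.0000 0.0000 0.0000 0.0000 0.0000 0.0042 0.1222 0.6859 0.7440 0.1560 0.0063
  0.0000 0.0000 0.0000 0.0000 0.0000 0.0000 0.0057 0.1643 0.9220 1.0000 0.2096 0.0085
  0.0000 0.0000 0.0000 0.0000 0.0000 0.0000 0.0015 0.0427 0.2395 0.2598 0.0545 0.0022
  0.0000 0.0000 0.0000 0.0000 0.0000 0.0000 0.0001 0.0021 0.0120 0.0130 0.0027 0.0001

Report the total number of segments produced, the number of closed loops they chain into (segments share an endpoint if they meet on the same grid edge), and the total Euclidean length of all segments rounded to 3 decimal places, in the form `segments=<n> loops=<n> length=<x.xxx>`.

cell (0,7): code 0100 → (0.990,8.000)–(1.000,7.990)
cell (0,8): code 1100 → (0.900,9.000)–(0.990,8.000)
cell (0,9): code 1000 → (1.000,9.109)–(0.900,9.000)
cell (1,7): code 0110 → (1.000,7.990)–(2.000,7.681)
cell (1,9): code 1001 → (2.000,9.405)–(1.000,9.109)
cell (2,7): code 0010 → (2.000,7.681)–(2.355,8.000)
cell (2,8): code 0011 → (2.355,8.000)–(2.432,9.000)
cell (2,9): code 0001 → (2.432,9.000)–(2.000,9.405)
total: 8 segments, chained into 1 closed loop(s), length Σ = 5.328757

segments=8 loops=1 length=5.329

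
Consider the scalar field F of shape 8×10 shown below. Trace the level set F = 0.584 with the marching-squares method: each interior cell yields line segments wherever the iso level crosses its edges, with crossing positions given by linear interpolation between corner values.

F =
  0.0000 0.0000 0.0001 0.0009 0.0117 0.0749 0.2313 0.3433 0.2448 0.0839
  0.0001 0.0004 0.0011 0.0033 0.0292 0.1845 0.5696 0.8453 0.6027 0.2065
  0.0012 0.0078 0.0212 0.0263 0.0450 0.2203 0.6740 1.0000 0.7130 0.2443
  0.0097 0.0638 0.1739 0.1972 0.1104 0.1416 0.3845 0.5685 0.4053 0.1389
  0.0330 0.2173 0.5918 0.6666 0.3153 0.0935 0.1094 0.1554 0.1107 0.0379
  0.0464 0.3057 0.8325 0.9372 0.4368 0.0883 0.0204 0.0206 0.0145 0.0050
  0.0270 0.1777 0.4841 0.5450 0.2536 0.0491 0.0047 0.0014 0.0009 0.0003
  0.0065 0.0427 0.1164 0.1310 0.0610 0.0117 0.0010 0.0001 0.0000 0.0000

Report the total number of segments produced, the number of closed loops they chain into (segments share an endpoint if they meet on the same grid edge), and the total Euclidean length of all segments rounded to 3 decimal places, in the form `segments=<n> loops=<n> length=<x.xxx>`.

segments=18 loops=2 length=14.070

cell (0,6): code 0100 → (0.479,7.000)–(1.000,6.052)
cell (0,7): code 1100 → (0.948,8.000)–(0.479,7.000)
cell (0,8): code 1000 → (1.000,8.047)–(0.948,8.000)
cell (1,5): code 0100 → (1.138,6.000)–(2.000,5.802)
cell (1,6): code 1110 → (1.000,6.052)–(1.138,6.000)
cell (1,8): code 1001 → (2.000,8.275)–(1.000,8.047)
cell (2,5): code 0010 → (2.000,5.802)–(2.311,6.000)
cell (2,6): code 0011 → (2.311,6.000)–(2.964,7.000)
cell (2,7): code 0011 → (2.964,7.000)–(2.419,8.000)
cell (2,8): code 0001 → (2.419,8.000)–(2.000,8.275)
cell (3,1): code 0100 → (3.981,2.000)–(4.000,1.979)
cell (3,2): code 1100 → (3.824,3.000)–(3.981,2.000)
cell (3,3): code 1000 → (4.000,3.235)–(3.824,3.000)
cell (4,1): code 0110 → (4.000,1.979)–(5.000,1.528)
cell (4,3): code 1001 → (5.000,3.706)–(4.000,3.235)
cell (5,1): code 0010 → (5.000,1.528)–(5.713,2.000)
cell (5,2): code 0011 → (5.713,2.000)–(5.901,3.000)
cell (5,3): code 0001 → (5.901,3.000)–(5.000,3.706)
total: 18 segments, chained into 2 closed loop(s), length Σ = 14.070063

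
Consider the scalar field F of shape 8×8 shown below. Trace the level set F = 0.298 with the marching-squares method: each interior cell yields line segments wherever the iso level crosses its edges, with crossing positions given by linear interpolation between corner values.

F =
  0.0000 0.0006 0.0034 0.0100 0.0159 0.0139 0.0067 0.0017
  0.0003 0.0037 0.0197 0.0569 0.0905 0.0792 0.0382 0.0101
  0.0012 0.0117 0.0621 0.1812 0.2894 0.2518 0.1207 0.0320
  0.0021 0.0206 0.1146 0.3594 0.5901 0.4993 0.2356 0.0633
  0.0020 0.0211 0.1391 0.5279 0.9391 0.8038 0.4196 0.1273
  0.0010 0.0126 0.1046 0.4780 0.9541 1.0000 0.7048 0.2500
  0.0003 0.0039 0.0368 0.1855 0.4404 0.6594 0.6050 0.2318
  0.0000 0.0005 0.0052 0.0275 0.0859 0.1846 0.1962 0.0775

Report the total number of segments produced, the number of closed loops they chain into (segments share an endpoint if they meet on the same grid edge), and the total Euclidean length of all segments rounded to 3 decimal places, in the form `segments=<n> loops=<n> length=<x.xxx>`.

segments=16 loops=1 length=14.334

cell (2,2): code 0100 → (2.655,3.000)–(3.000,2.749)
cell (2,3): code 1100 → (2.029,4.000)–(2.655,3.000)
cell (2,4): code 1100 → (2.187,5.000)–(2.029,4.000)
cell (2,5): code 1000 → (3.000,5.763)–(2.187,5.000)
cell (3,2): code 0110 → (3.000,2.749)–(4.000,2.409)
cell (3,5): code 1101 → (3.339,6.000)–(3.000,5.763)
cell (3,6): code 1000 → (4.000,6.416)–(3.339,6.000)
cell (4,2): code 0110 → (4.000,2.409)–(5.000,2.518)
cell (4,6): code 1001 → (5.000,6.894)–(4.000,6.416)
cell (5,2): code 0010 → (5.000,2.518)–(5.615,3.000)
cell (5,3): code 0111 → (5.615,3.000)–(6.000,3.441)
cell (5,6): code 1001 → (6.000,6.823)–(5.000,6.894)
cell (6,3): code 0010 → (6.000,3.441)–(6.402,4.000)
cell (6,4): code 0011 → (6.402,4.000)–(6.761,5.000)
cell (6,5): code 0011 → (6.761,5.000)–(6.751,6.000)
cell (6,6): code 0001 → (6.751,6.000)–(6.000,6.823)
total: 16 segments, chained into 1 closed loop(s), length Σ = 14.333937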